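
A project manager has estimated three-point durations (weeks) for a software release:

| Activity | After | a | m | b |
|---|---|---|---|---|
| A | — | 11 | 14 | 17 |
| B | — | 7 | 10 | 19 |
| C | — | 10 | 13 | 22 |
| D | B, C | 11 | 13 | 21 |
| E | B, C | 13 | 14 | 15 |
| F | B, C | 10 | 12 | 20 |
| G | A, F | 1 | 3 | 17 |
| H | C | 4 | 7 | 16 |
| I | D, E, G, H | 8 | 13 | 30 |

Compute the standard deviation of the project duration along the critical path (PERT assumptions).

5.23 weeks

te_A = (11 + 4·14 + 17)/6 = 84/6 = 14; σ²_A = ((17−11)/6)² = 1.000
te_B = (7 + 4·10 + 19)/6 = 66/6 = 11; σ²_B = ((19−7)/6)² = 4.000
te_C = (10 + 4·13 + 22)/6 = 84/6 = 14; σ²_C = ((22−10)/6)² = 4.000
te_D = (11 + 4·13 + 21)/6 = 84/6 = 14; σ²_D = ((21−11)/6)² = 2.778
te_E = (13 + 4·14 + 15)/6 = 84/6 = 14; σ²_E = ((15−13)/6)² = 0.111
te_F = (10 + 4·12 + 20)/6 = 78/6 = 13; σ²_F = ((20−10)/6)² = 2.778
te_G = (1 + 4·3 + 17)/6 = 30/6 = 5; σ²_G = ((17−1)/6)² = 7.111
te_H = (4 + 4·7 + 16)/6 = 48/6 = 8; σ²_H = ((16−4)/6)² = 4.000
te_I = (8 + 4·13 + 30)/6 = 90/6 = 15; σ²_I = ((30−8)/6)² = 13.444

Forward pass:
ES_A = 0; EF_A = 14
ES_B = 0; EF_B = 11
ES_C = 0; EF_C = 14
ES_D = max(EF_B=11, EF_C=14) = 14; EF_D = 14+14 = 28
ES_E = max(EF_B=11, EF_C=14) = 14; EF_E = 14+14 = 28
ES_F = max(EF_B=11, EF_C=14) = 14; EF_F = 14+13 = 27
ES_G = max(EF_A=14, EF_F=27) = 27; EF_G = 27+5 = 32
ES_H = 14; EF_H = 14+8 = 22
ES_I = max(EF_D=28, EF_E=28, EF_G=32, EF_H=22) = 32; EF_I = 32+15 = 47
Expected project duration μ = 47 weeks. Critical path: C → F → G → I.

Variance along critical path = 4.000 + 2.778 + 7.111 + 13.444 = 27.333
σ = √27.333 = 5.228 weeks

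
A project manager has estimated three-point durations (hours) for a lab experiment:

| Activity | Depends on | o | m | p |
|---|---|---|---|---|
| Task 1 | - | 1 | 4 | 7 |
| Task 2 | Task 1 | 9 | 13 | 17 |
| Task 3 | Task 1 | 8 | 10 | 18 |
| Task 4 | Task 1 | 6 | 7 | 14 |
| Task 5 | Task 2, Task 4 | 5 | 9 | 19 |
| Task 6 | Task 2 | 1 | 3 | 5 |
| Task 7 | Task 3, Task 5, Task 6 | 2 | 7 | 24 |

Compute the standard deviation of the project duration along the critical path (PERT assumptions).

4.65 hours

te_Task 1 = (1 + 4·4 + 7)/6 = 24/6 = 4; σ²_Task 1 = ((7−1)/6)² = 1.000
te_Task 2 = (9 + 4·13 + 17)/6 = 78/6 = 13; σ²_Task 2 = ((17−9)/6)² = 1.778
te_Task 3 = (8 + 4·10 + 18)/6 = 66/6 = 11; σ²_Task 3 = ((18−8)/6)² = 2.778
te_Task 4 = (6 + 4·7 + 14)/6 = 48/6 = 8; σ²_Task 4 = ((14−6)/6)² = 1.778
te_Task 5 = (5 + 4·9 + 19)/6 = 60/6 = 10; σ²_Task 5 = ((19−5)/6)² = 5.444
te_Task 6 = (1 + 4·3 + 5)/6 = 18/6 = 3; σ²_Task 6 = ((5−1)/6)² = 0.444
te_Task 7 = (2 + 4·7 + 24)/6 = 54/6 = 9; σ²_Task 7 = ((24−2)/6)² = 13.444

Forward pass:
ES_Task 1 = 0; EF_Task 1 = 4
ES_Task 2 = 4; EF_Task 2 = 4+13 = 17
ES_Task 3 = 4; EF_Task 3 = 4+11 = 15
ES_Task 4 = 4; EF_Task 4 = 4+8 = 12
ES_Task 5 = max(EF_Task 2=17, EF_Task 4=12) = 17; EF_Task 5 = 17+10 = 27
ES_Task 6 = 17; EF_Task 6 = 17+3 = 20
ES_Task 7 = max(EF_Task 3=15, EF_Task 5=27, EF_Task 6=20) = 27; EF_Task 7 = 27+9 = 36
Expected project duration μ = 36 hours. Critical path: Task 1 → Task 2 → Task 5 → Task 7.

Variance along critical path = 1.000 + 1.778 + 5.444 + 13.444 = 21.667
σ = √21.667 = 4.655 hours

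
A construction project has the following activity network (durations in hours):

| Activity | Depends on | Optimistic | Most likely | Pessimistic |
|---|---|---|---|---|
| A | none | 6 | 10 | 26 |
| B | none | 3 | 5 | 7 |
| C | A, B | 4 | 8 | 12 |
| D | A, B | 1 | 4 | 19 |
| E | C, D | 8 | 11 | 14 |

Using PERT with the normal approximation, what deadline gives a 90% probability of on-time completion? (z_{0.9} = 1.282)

35.8 hours

te_A = (6 + 4·10 + 26)/6 = 72/6 = 12; σ²_A = ((26−6)/6)² = 11.111
te_B = (3 + 4·5 + 7)/6 = 30/6 = 5; σ²_B = ((7−3)/6)² = 0.444
te_C = (4 + 4·8 + 12)/6 = 48/6 = 8; σ²_C = ((12−4)/6)² = 1.778
te_D = (1 + 4·4 + 19)/6 = 36/6 = 6; σ²_D = ((19−1)/6)² = 9.000
te_E = (8 + 4·11 + 14)/6 = 66/6 = 11; σ²_E = ((14−8)/6)² = 1.000

Forward pass:
ES_A = 0; EF_A = 12
ES_B = 0; EF_B = 5
ES_C = max(EF_A=12, EF_B=5) = 12; EF_C = 12+8 = 20
ES_D = max(EF_A=12, EF_B=5) = 12; EF_D = 12+6 = 18
ES_E = max(EF_C=20, EF_D=18) = 20; EF_E = 20+11 = 31
Expected project duration μ = 31 hours. Critical path: A → C → E.

Variance along critical path = 11.111 + 1.778 + 1.000 = 13.889; σ = 3.727 hours.
D = μ + z·σ = 31 + 1.282·3.727 = 35.8 hours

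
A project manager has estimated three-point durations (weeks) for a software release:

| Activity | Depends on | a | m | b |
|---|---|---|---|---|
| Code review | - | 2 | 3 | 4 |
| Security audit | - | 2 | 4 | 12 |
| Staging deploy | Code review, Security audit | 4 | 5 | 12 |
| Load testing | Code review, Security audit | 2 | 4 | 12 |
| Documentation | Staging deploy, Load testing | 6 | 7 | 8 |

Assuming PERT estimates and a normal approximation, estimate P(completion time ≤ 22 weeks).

0.968

te_Code review = (2 + 4·3 + 4)/6 = 18/6 = 3; σ²_Code review = ((4−2)/6)² = 0.111
te_Security audit = (2 + 4·4 + 12)/6 = 30/6 = 5; σ²_Security audit = ((12−2)/6)² = 2.778
te_Staging deploy = (4 + 4·5 + 12)/6 = 36/6 = 6; σ²_Staging deploy = ((12−4)/6)² = 1.778
te_Load testing = (2 + 4·4 + 12)/6 = 30/6 = 5; σ²_Load testing = ((12−2)/6)² = 2.778
te_Documentation = (6 + 4·7 + 8)/6 = 42/6 = 7; σ²_Documentation = ((8−6)/6)² = 0.111

Forward pass:
ES_Code review = 0; EF_Code review = 3
ES_Security audit = 0; EF_Security audit = 5
ES_Staging deploy = max(EF_Code review=3, EF_Security audit=5) = 5; EF_Staging deploy = 5+6 = 11
ES_Load testing = max(EF_Code review=3, EF_Security audit=5) = 5; EF_Load testing = 5+5 = 10
ES_Documentation = max(EF_Staging deploy=11, EF_Load testing=10) = 11; EF_Documentation = 11+7 = 18
Expected project duration μ = 18 weeks. Critical path: Security audit → Staging deploy → Documentation.

Variance along critical path = 2.778 + 1.778 + 0.111 = 4.667; σ = √4.667 = 2.160 weeks.
Z = (22 − 18) / 2.160 = 1.852
P(T ≤ 22) = Φ(1.852) ≈ 0.968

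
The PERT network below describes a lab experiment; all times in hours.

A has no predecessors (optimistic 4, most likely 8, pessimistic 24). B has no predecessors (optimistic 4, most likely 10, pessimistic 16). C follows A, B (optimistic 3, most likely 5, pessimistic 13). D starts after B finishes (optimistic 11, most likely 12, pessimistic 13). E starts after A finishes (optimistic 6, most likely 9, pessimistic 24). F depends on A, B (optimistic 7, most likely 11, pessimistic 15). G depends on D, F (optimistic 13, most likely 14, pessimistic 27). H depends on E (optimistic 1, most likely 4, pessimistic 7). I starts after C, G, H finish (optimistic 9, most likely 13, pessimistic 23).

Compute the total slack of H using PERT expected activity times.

13 hours

te_A = (4 + 4·8 + 24)/6 = 60/6 = 10
te_B = (4 + 4·10 + 16)/6 = 60/6 = 10
te_C = (3 + 4·5 + 13)/6 = 36/6 = 6
te_D = (11 + 4·12 + 13)/6 = 72/6 = 12
te_E = (6 + 4·9 + 24)/6 = 66/6 = 11
te_F = (7 + 4·11 + 15)/6 = 66/6 = 11
te_G = (13 + 4·14 + 27)/6 = 96/6 = 16
te_H = (1 + 4·4 + 7)/6 = 24/6 = 4
te_I = (9 + 4·13 + 23)/6 = 84/6 = 14

Forward pass:
ES_A = 0; EF_A = 10
ES_B = 0; EF_B = 10
ES_C = max(EF_A=10, EF_B=10) = 10; EF_C = 10+6 = 16
ES_D = 10; EF_D = 10+12 = 22
ES_E = 10; EF_E = 10+11 = 21
ES_F = max(EF_A=10, EF_B=10) = 10; EF_F = 10+11 = 21
ES_G = max(EF_D=22, EF_F=21) = 22; EF_G = 22+16 = 38
ES_H = 21; EF_H = 21+4 = 25
ES_I = max(EF_C=16, EF_G=38, EF_H=25) = 38; EF_I = 38+14 = 52
Expected project duration μ = 52 hours. Critical path: B → D → G → I.

Backward pass:
LF_I = 52; LS_I = 52−14 = 38
LF_H = LS_I = 38; LS_H = 38−4 = 34
LF_G = LS_I = 38; LS_G = 38−16 = 22
LF_F = LS_G = 22; LS_F = 22−11 = 11
LF_E = LS_H = 34; LS_E = 34−11 = 23
LF_D = LS_G = 22; LS_D = 22−12 = 10
LF_C = LS_I = 38; LS_C = 38−6 = 32
LF_B = min(LS_C=32, LS_D=10, LS_F=11) = 10; LS_B = 10−10 = 0
LF_A = min(LS_C=32, LS_E=23, LS_F=11) = 11; LS_A = 11−10 = 1
Slack_H = LS_H − ES_H = 34 − 21 = 13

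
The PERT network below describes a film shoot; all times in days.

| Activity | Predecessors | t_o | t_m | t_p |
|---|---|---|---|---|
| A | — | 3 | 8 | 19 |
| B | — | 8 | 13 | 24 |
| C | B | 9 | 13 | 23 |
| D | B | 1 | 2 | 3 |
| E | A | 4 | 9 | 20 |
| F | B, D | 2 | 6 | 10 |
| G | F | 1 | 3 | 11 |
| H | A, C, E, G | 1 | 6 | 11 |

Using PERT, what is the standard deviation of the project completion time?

te_A = (3 + 4·8 + 19)/6 = 54/6 = 9; σ²_A = ((19−3)/6)² = 7.111
te_B = (8 + 4·13 + 24)/6 = 84/6 = 14; σ²_B = ((24−8)/6)² = 7.111
te_C = (9 + 4·13 + 23)/6 = 84/6 = 14; σ²_C = ((23−9)/6)² = 5.444
te_D = (1 + 4·2 + 3)/6 = 12/6 = 2; σ²_D = ((3−1)/6)² = 0.111
te_E = (4 + 4·9 + 20)/6 = 60/6 = 10; σ²_E = ((20−4)/6)² = 7.111
te_F = (2 + 4·6 + 10)/6 = 36/6 = 6; σ²_F = ((10−2)/6)² = 1.778
te_G = (1 + 4·3 + 11)/6 = 24/6 = 4; σ²_G = ((11−1)/6)² = 2.778
te_H = (1 + 4·6 + 11)/6 = 36/6 = 6; σ²_H = ((11−1)/6)² = 2.778

Forward pass:
ES_A = 0; EF_A = 9
ES_B = 0; EF_B = 14
ES_C = 14; EF_C = 14+14 = 28
ES_D = 14; EF_D = 14+2 = 16
ES_E = 9; EF_E = 9+10 = 19
ES_F = max(EF_B=14, EF_D=16) = 16; EF_F = 16+6 = 22
ES_G = 22; EF_G = 22+4 = 26
ES_H = max(EF_A=9, EF_C=28, EF_E=19, EF_G=26) = 28; EF_H = 28+6 = 34
Expected project duration μ = 34 days. Critical path: B → C → H.

Variance along critical path = 7.111 + 5.444 + 2.778 = 15.333
σ = √15.333 = 3.916 days

3.92 days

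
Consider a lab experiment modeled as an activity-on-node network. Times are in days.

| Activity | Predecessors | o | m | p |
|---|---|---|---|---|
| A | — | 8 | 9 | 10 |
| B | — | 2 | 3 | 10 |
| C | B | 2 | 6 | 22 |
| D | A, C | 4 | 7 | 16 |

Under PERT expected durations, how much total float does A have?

te_A = (8 + 4·9 + 10)/6 = 54/6 = 9
te_B = (2 + 4·3 + 10)/6 = 24/6 = 4
te_C = (2 + 4·6 + 22)/6 = 48/6 = 8
te_D = (4 + 4·7 + 16)/6 = 48/6 = 8

Forward pass:
ES_A = 0; EF_A = 9
ES_B = 0; EF_B = 4
ES_C = 4; EF_C = 4+8 = 12
ES_D = max(EF_A=9, EF_C=12) = 12; EF_D = 12+8 = 20
Expected project duration μ = 20 days. Critical path: B → C → D.

Backward pass:
LF_D = 20; LS_D = 20−8 = 12
LF_C = LS_D = 12; LS_C = 12−8 = 4
LF_B = LS_C = 4; LS_B = 4−4 = 0
LF_A = LS_D = 12; LS_A = 12−9 = 3
Slack_A = LS_A − ES_A = 3 − 0 = 3

3 days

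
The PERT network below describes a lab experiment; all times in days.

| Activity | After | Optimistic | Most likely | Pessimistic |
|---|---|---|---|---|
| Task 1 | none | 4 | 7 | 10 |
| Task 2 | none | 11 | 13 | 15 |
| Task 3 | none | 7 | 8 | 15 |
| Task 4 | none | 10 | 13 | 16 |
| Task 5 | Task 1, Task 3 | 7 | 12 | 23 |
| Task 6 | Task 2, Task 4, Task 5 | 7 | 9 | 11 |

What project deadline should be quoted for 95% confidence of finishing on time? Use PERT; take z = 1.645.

36.0 days

te_Task 1 = (4 + 4·7 + 10)/6 = 42/6 = 7; σ²_Task 1 = ((10−4)/6)² = 1.000
te_Task 2 = (11 + 4·13 + 15)/6 = 78/6 = 13; σ²_Task 2 = ((15−11)/6)² = 0.444
te_Task 3 = (7 + 4·8 + 15)/6 = 54/6 = 9; σ²_Task 3 = ((15−7)/6)² = 1.778
te_Task 4 = (10 + 4·13 + 16)/6 = 78/6 = 13; σ²_Task 4 = ((16−10)/6)² = 1.000
te_Task 5 = (7 + 4·12 + 23)/6 = 78/6 = 13; σ²_Task 5 = ((23−7)/6)² = 7.111
te_Task 6 = (7 + 4·9 + 11)/6 = 54/6 = 9; σ²_Task 6 = ((11−7)/6)² = 0.444

Forward pass:
ES_Task 1 = 0; EF_Task 1 = 7
ES_Task 2 = 0; EF_Task 2 = 13
ES_Task 3 = 0; EF_Task 3 = 9
ES_Task 4 = 0; EF_Task 4 = 13
ES_Task 5 = max(EF_Task 1=7, EF_Task 3=9) = 9; EF_Task 5 = 9+13 = 22
ES_Task 6 = max(EF_Task 2=13, EF_Task 4=13, EF_Task 5=22) = 22; EF_Task 6 = 22+9 = 31
Expected project duration μ = 31 days. Critical path: Task 3 → Task 5 → Task 6.

Variance along critical path = 1.778 + 7.111 + 0.444 = 9.333; σ = 3.055 days.
D = μ + z·σ = 31 + 1.645·3.055 = 36.0 days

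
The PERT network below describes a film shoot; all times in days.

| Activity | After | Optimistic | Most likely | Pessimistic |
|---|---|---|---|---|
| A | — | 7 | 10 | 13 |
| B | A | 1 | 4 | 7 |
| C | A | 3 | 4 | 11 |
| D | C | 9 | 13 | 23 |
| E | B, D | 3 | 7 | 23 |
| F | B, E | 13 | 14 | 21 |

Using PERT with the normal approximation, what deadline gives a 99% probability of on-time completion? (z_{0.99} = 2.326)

63.7 days

te_A = (7 + 4·10 + 13)/6 = 60/6 = 10; σ²_A = ((13−7)/6)² = 1.000
te_B = (1 + 4·4 + 7)/6 = 24/6 = 4; σ²_B = ((7−1)/6)² = 1.000
te_C = (3 + 4·4 + 11)/6 = 30/6 = 5; σ²_C = ((11−3)/6)² = 1.778
te_D = (9 + 4·13 + 23)/6 = 84/6 = 14; σ²_D = ((23−9)/6)² = 5.444
te_E = (3 + 4·7 + 23)/6 = 54/6 = 9; σ²_E = ((23−3)/6)² = 11.111
te_F = (13 + 4·14 + 21)/6 = 90/6 = 15; σ²_F = ((21−13)/6)² = 1.778

Forward pass:
ES_A = 0; EF_A = 10
ES_B = 10; EF_B = 10+4 = 14
ES_C = 10; EF_C = 10+5 = 15
ES_D = 15; EF_D = 15+14 = 29
ES_E = max(EF_B=14, EF_D=29) = 29; EF_E = 29+9 = 38
ES_F = max(EF_B=14, EF_E=38) = 38; EF_F = 38+15 = 53
Expected project duration μ = 53 days. Critical path: A → C → D → E → F.

Variance along critical path = 1.000 + 1.778 + 5.444 + 11.111 + 1.778 = 21.111; σ = 4.595 days.
D = μ + z·σ = 53 + 2.326·4.595 = 63.7 days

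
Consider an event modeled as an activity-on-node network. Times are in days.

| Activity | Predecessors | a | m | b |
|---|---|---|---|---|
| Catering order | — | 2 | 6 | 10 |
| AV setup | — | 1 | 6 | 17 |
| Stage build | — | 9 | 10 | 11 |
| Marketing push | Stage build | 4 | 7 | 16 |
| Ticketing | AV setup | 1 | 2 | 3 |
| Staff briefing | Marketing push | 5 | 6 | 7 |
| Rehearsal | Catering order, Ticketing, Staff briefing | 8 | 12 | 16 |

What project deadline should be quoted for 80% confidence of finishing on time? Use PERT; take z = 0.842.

te_Catering order = (2 + 4·6 + 10)/6 = 36/6 = 6; σ²_Catering order = ((10−2)/6)² = 1.778
te_AV setup = (1 + 4·6 + 17)/6 = 42/6 = 7; σ²_AV setup = ((17−1)/6)² = 7.111
te_Stage build = (9 + 4·10 + 11)/6 = 60/6 = 10; σ²_Stage build = ((11−9)/6)² = 0.111
te_Marketing push = (4 + 4·7 + 16)/6 = 48/6 = 8; σ²_Marketing push = ((16−4)/6)² = 4.000
te_Ticketing = (1 + 4·2 + 3)/6 = 12/6 = 2; σ²_Ticketing = ((3−1)/6)² = 0.111
te_Staff briefing = (5 + 4·6 + 7)/6 = 36/6 = 6; σ²_Staff briefing = ((7−5)/6)² = 0.111
te_Rehearsal = (8 + 4·12 + 16)/6 = 72/6 = 12; σ²_Rehearsal = ((16−8)/6)² = 1.778

Forward pass:
ES_Catering order = 0; EF_Catering order = 6
ES_AV setup = 0; EF_AV setup = 7
ES_Stage build = 0; EF_Stage build = 10
ES_Marketing push = 10; EF_Marketing push = 10+8 = 18
ES_Ticketing = 7; EF_Ticketing = 7+2 = 9
ES_Staff briefing = 18; EF_Staff briefing = 18+6 = 24
ES_Rehearsal = max(EF_Catering order=6, EF_Ticketing=9, EF_Staff briefing=24) = 24; EF_Rehearsal = 24+12 = 36
Expected project duration μ = 36 days. Critical path: Stage build → Marketing push → Staff briefing → Rehearsal.

Variance along critical path = 0.111 + 4.000 + 0.111 + 1.778 = 6.000; σ = 2.449 days.
D = μ + z·σ = 36 + 0.842·2.449 = 38.1 days

38.1 days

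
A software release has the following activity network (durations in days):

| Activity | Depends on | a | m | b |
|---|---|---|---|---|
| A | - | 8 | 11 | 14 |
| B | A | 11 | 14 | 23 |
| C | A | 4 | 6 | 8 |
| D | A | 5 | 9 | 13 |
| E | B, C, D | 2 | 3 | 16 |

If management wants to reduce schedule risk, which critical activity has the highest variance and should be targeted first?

E

te_A = (8 + 4·11 + 14)/6 = 66/6 = 11; σ²_A = ((14−8)/6)² = 1.000
te_B = (11 + 4·14 + 23)/6 = 90/6 = 15; σ²_B = ((23−11)/6)² = 4.000
te_C = (4 + 4·6 + 8)/6 = 36/6 = 6; σ²_C = ((8−4)/6)² = 0.444
te_D = (5 + 4·9 + 13)/6 = 54/6 = 9; σ²_D = ((13−5)/6)² = 1.778
te_E = (2 + 4·3 + 16)/6 = 30/6 = 5; σ²_E = ((16−2)/6)² = 5.444

Forward pass:
ES_A = 0; EF_A = 11
ES_B = 11; EF_B = 11+15 = 26
ES_C = 11; EF_C = 11+6 = 17
ES_D = 11; EF_D = 11+9 = 20
ES_E = max(EF_B=26, EF_C=17, EF_D=20) = 26; EF_E = 26+5 = 31
Expected project duration μ = 31 days. Critical path: A → B → E.

Variances on critical path: σ²_A=1.000, σ²_B=4.000, σ²_E=5.444.
Largest is σ²_E = 5.444.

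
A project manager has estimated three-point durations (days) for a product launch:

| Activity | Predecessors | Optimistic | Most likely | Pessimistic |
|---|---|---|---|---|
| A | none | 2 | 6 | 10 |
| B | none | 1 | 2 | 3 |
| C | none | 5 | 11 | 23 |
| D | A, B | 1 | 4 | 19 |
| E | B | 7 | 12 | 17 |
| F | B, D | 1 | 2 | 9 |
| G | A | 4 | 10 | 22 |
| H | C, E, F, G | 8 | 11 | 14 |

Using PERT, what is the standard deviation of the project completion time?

3.43 days

te_A = (2 + 4·6 + 10)/6 = 36/6 = 6; σ²_A = ((10−2)/6)² = 1.778
te_B = (1 + 4·2 + 3)/6 = 12/6 = 2; σ²_B = ((3−1)/6)² = 0.111
te_C = (5 + 4·11 + 23)/6 = 72/6 = 12; σ²_C = ((23−5)/6)² = 9.000
te_D = (1 + 4·4 + 19)/6 = 36/6 = 6; σ²_D = ((19−1)/6)² = 9.000
te_E = (7 + 4·12 + 17)/6 = 72/6 = 12; σ²_E = ((17−7)/6)² = 2.778
te_F = (1 + 4·2 + 9)/6 = 18/6 = 3; σ²_F = ((9−1)/6)² = 1.778
te_G = (4 + 4·10 + 22)/6 = 66/6 = 11; σ²_G = ((22−4)/6)² = 9.000
te_H = (8 + 4·11 + 14)/6 = 66/6 = 11; σ²_H = ((14−8)/6)² = 1.000

Forward pass:
ES_A = 0; EF_A = 6
ES_B = 0; EF_B = 2
ES_C = 0; EF_C = 12
ES_D = max(EF_A=6, EF_B=2) = 6; EF_D = 6+6 = 12
ES_E = 2; EF_E = 2+12 = 14
ES_F = max(EF_B=2, EF_D=12) = 12; EF_F = 12+3 = 15
ES_G = 6; EF_G = 6+11 = 17
ES_H = max(EF_C=12, EF_E=14, EF_F=15, EF_G=17) = 17; EF_H = 17+11 = 28
Expected project duration μ = 28 days. Critical path: A → G → H.

Variance along critical path = 1.778 + 9.000 + 1.000 = 11.778
σ = √11.778 = 3.432 days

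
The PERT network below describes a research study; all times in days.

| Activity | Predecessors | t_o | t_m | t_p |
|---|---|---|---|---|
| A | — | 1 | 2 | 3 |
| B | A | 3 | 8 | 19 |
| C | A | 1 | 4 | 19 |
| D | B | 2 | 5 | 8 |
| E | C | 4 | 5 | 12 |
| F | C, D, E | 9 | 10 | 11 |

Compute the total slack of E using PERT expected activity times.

2 days

te_A = (1 + 4·2 + 3)/6 = 12/6 = 2
te_B = (3 + 4·8 + 19)/6 = 54/6 = 9
te_C = (1 + 4·4 + 19)/6 = 36/6 = 6
te_D = (2 + 4·5 + 8)/6 = 30/6 = 5
te_E = (4 + 4·5 + 12)/6 = 36/6 = 6
te_F = (9 + 4·10 + 11)/6 = 60/6 = 10

Forward pass:
ES_A = 0; EF_A = 2
ES_B = 2; EF_B = 2+9 = 11
ES_C = 2; EF_C = 2+6 = 8
ES_D = 11; EF_D = 11+5 = 16
ES_E = 8; EF_E = 8+6 = 14
ES_F = max(EF_C=8, EF_D=16, EF_E=14) = 16; EF_F = 16+10 = 26
Expected project duration μ = 26 days. Critical path: A → B → D → F.

Backward pass:
LF_F = 26; LS_F = 26−10 = 16
LF_E = LS_F = 16; LS_E = 16−6 = 10
LF_D = LS_F = 16; LS_D = 16−5 = 11
LF_C = min(LS_E=10, LS_F=16) = 10; LS_C = 10−6 = 4
LF_B = LS_D = 11; LS_B = 11−9 = 2
LF_A = min(LS_B=2, LS_C=4) = 2; LS_A = 2−2 = 0
Slack_E = LS_E − ES_E = 10 − 8 = 2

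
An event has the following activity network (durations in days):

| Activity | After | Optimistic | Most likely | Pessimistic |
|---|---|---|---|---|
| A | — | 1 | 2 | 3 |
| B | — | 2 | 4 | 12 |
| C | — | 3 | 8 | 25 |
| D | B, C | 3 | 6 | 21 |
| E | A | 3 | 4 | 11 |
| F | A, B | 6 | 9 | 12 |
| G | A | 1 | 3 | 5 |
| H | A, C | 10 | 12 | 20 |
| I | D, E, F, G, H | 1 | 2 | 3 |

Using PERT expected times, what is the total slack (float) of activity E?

te_A = (1 + 4·2 + 3)/6 = 12/6 = 2
te_B = (2 + 4·4 + 12)/6 = 30/6 = 5
te_C = (3 + 4·8 + 25)/6 = 60/6 = 10
te_D = (3 + 4·6 + 21)/6 = 48/6 = 8
te_E = (3 + 4·4 + 11)/6 = 30/6 = 5
te_F = (6 + 4·9 + 12)/6 = 54/6 = 9
te_G = (1 + 4·3 + 5)/6 = 18/6 = 3
te_H = (10 + 4·12 + 20)/6 = 78/6 = 13
te_I = (1 + 4·2 + 3)/6 = 12/6 = 2

Forward pass:
ES_A = 0; EF_A = 2
ES_B = 0; EF_B = 5
ES_C = 0; EF_C = 10
ES_D = max(EF_B=5, EF_C=10) = 10; EF_D = 10+8 = 18
ES_E = 2; EF_E = 2+5 = 7
ES_F = max(EF_A=2, EF_B=5) = 5; EF_F = 5+9 = 14
ES_G = 2; EF_G = 2+3 = 5
ES_H = max(EF_A=2, EF_C=10) = 10; EF_H = 10+13 = 23
ES_I = max(EF_D=18, EF_E=7, EF_F=14, EF_G=5, EF_H=23) = 23; EF_I = 23+2 = 25
Expected project duration μ = 25 days. Critical path: C → H → I.

Backward pass:
LF_I = 25; LS_I = 25−2 = 23
LF_H = LS_I = 23; LS_H = 23−13 = 10
LF_G = LS_I = 23; LS_G = 23−3 = 20
LF_F = LS_I = 23; LS_F = 23−9 = 14
LF_E = LS_I = 23; LS_E = 23−5 = 18
LF_D = LS_I = 23; LS_D = 23−8 = 15
LF_C = min(LS_D=15, LS_H=10) = 10; LS_C = 10−10 = 0
LF_B = min(LS_D=15, LS_F=14) = 14; LS_B = 14−5 = 9
LF_A = min(LS_E=18, LS_F=14, LS_G=20, LS_H=10) = 10; LS_A = 10−2 = 8
Slack_E = LS_E − ES_E = 18 − 2 = 16

16 days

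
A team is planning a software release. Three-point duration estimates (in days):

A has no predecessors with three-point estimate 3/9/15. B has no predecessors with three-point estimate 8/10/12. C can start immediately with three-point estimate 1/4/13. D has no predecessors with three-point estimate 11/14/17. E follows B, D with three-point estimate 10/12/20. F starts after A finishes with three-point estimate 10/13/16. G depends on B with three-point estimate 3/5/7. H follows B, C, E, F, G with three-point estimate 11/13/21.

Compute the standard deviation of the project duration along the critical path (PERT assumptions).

te_A = (3 + 4·9 + 15)/6 = 54/6 = 9; σ²_A = ((15−3)/6)² = 4.000
te_B = (8 + 4·10 + 12)/6 = 60/6 = 10; σ²_B = ((12−8)/6)² = 0.444
te_C = (1 + 4·4 + 13)/6 = 30/6 = 5; σ²_C = ((13−1)/6)² = 4.000
te_D = (11 + 4·14 + 17)/6 = 84/6 = 14; σ²_D = ((17−11)/6)² = 1.000
te_E = (10 + 4·12 + 20)/6 = 78/6 = 13; σ²_E = ((20−10)/6)² = 2.778
te_F = (10 + 4·13 + 16)/6 = 78/6 = 13; σ²_F = ((16−10)/6)² = 1.000
te_G = (3 + 4·5 + 7)/6 = 30/6 = 5; σ²_G = ((7−3)/6)² = 0.444
te_H = (11 + 4·13 + 21)/6 = 84/6 = 14; σ²_H = ((21−11)/6)² = 2.778

Forward pass:
ES_A = 0; EF_A = 9
ES_B = 0; EF_B = 10
ES_C = 0; EF_C = 5
ES_D = 0; EF_D = 14
ES_E = max(EF_B=10, EF_D=14) = 14; EF_E = 14+13 = 27
ES_F = 9; EF_F = 9+13 = 22
ES_G = 10; EF_G = 10+5 = 15
ES_H = max(EF_B=10, EF_C=5, EF_E=27, EF_F=22, EF_G=15) = 27; EF_H = 27+14 = 41
Expected project duration μ = 41 days. Critical path: D → E → H.

Variance along critical path = 1.000 + 2.778 + 2.778 = 6.556
σ = √6.556 = 2.560 days

2.56 days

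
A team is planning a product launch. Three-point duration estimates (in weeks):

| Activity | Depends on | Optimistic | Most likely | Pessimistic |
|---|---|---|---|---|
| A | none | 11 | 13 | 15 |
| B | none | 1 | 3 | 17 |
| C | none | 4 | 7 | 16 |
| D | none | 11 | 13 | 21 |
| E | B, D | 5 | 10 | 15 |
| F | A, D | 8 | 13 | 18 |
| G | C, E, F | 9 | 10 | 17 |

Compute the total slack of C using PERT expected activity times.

te_A = (11 + 4·13 + 15)/6 = 78/6 = 13
te_B = (1 + 4·3 + 17)/6 = 30/6 = 5
te_C = (4 + 4·7 + 16)/6 = 48/6 = 8
te_D = (11 + 4·13 + 21)/6 = 84/6 = 14
te_E = (5 + 4·10 + 15)/6 = 60/6 = 10
te_F = (8 + 4·13 + 18)/6 = 78/6 = 13
te_G = (9 + 4·10 + 17)/6 = 66/6 = 11

Forward pass:
ES_A = 0; EF_A = 13
ES_B = 0; EF_B = 5
ES_C = 0; EF_C = 8
ES_D = 0; EF_D = 14
ES_E = max(EF_B=5, EF_D=14) = 14; EF_E = 14+10 = 24
ES_F = max(EF_A=13, EF_D=14) = 14; EF_F = 14+13 = 27
ES_G = max(EF_C=8, EF_E=24, EF_F=27) = 27; EF_G = 27+11 = 38
Expected project duration μ = 38 weeks. Critical path: D → F → G.

Backward pass:
LF_G = 38; LS_G = 38−11 = 27
LF_F = LS_G = 27; LS_F = 27−13 = 14
LF_E = LS_G = 27; LS_E = 27−10 = 17
LF_D = min(LS_E=17, LS_F=14) = 14; LS_D = 14−14 = 0
LF_C = LS_G = 27; LS_C = 27−8 = 19
LF_B = LS_E = 17; LS_B = 17−5 = 12
LF_A = LS_F = 14; LS_A = 14−13 = 1
Slack_C = LS_C − ES_C = 19 − 0 = 19

19 weeks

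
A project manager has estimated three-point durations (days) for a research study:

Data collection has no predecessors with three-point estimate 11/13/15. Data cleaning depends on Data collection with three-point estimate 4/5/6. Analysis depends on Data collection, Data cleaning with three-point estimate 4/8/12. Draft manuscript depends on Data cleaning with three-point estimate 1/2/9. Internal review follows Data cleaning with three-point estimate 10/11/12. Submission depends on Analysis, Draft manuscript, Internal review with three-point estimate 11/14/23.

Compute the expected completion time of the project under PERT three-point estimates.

44 days

te_Data collection = (11 + 4·13 + 15)/6 = 78/6 = 13
te_Data cleaning = (4 + 4·5 + 6)/6 = 30/6 = 5
te_Analysis = (4 + 4·8 + 12)/6 = 48/6 = 8
te_Draft manuscript = (1 + 4·2 + 9)/6 = 18/6 = 3
te_Internal review = (10 + 4·11 + 12)/6 = 66/6 = 11
te_Submission = (11 + 4·14 + 23)/6 = 90/6 = 15

Forward pass:
ES_Data collection = 0; EF_Data collection = 13
ES_Data cleaning = 13; EF_Data cleaning = 13+5 = 18
ES_Analysis = max(EF_Data collection=13, EF_Data cleaning=18) = 18; EF_Analysis = 18+8 = 26
ES_Draft manuscript = 18; EF_Draft manuscript = 18+3 = 21
ES_Internal review = 18; EF_Internal review = 18+11 = 29
ES_Submission = max(EF_Analysis=26, EF_Draft manuscript=21, EF_Internal review=29) = 29; EF_Submission = 29+15 = 44
Expected project duration μ = 44 days. Critical path: Data collection → Data cleaning → Internal review → Submission.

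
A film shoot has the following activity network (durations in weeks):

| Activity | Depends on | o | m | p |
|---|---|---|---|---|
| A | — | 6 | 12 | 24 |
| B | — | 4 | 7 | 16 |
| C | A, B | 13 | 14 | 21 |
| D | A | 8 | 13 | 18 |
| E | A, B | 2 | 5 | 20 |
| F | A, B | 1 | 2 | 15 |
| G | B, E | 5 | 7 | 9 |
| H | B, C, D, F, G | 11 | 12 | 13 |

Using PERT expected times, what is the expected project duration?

te_A = (6 + 4·12 + 24)/6 = 78/6 = 13
te_B = (4 + 4·7 + 16)/6 = 48/6 = 8
te_C = (13 + 4·14 + 21)/6 = 90/6 = 15
te_D = (8 + 4·13 + 18)/6 = 78/6 = 13
te_E = (2 + 4·5 + 20)/6 = 42/6 = 7
te_F = (1 + 4·2 + 15)/6 = 24/6 = 4
te_G = (5 + 4·7 + 9)/6 = 42/6 = 7
te_H = (11 + 4·12 + 13)/6 = 72/6 = 12

Forward pass:
ES_A = 0; EF_A = 13
ES_B = 0; EF_B = 8
ES_C = max(EF_A=13, EF_B=8) = 13; EF_C = 13+15 = 28
ES_D = 13; EF_D = 13+13 = 26
ES_E = max(EF_A=13, EF_B=8) = 13; EF_E = 13+7 = 20
ES_F = max(EF_A=13, EF_B=8) = 13; EF_F = 13+4 = 17
ES_G = max(EF_B=8, EF_E=20) = 20; EF_G = 20+7 = 27
ES_H = max(EF_B=8, EF_C=28, EF_D=26, EF_F=17, EF_G=27) = 28; EF_H = 28+12 = 40
Expected project duration μ = 40 weeks. Critical path: A → C → H.

40 weeks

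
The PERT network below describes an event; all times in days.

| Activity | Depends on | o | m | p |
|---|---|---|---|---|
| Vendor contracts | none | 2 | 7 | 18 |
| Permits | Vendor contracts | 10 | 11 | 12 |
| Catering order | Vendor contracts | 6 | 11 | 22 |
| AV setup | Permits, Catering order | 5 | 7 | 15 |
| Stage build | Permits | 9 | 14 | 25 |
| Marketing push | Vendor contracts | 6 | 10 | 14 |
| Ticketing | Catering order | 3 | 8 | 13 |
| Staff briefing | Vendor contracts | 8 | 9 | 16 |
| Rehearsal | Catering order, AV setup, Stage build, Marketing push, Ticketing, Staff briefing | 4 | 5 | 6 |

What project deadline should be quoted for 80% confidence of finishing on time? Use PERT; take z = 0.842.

42.2 days

te_Vendor contracts = (2 + 4·7 + 18)/6 = 48/6 = 8; σ²_Vendor contracts = ((18−2)/6)² = 7.111
te_Permits = (10 + 4·11 + 12)/6 = 66/6 = 11; σ²_Permits = ((12−10)/6)² = 0.111
te_Catering order = (6 + 4·11 + 22)/6 = 72/6 = 12; σ²_Catering order = ((22−6)/6)² = 7.111
te_AV setup = (5 + 4·7 + 15)/6 = 48/6 = 8; σ²_AV setup = ((15−5)/6)² = 2.778
te_Stage build = (9 + 4·14 + 25)/6 = 90/6 = 15; σ²_Stage build = ((25−9)/6)² = 7.111
te_Marketing push = (6 + 4·10 + 14)/6 = 60/6 = 10; σ²_Marketing push = ((14−6)/6)² = 1.778
te_Ticketing = (3 + 4·8 + 13)/6 = 48/6 = 8; σ²_Ticketing = ((13−3)/6)² = 2.778
te_Staff briefing = (8 + 4·9 + 16)/6 = 60/6 = 10; σ²_Staff briefing = ((16−8)/6)² = 1.778
te_Rehearsal = (4 + 4·5 + 6)/6 = 30/6 = 5; σ²_Rehearsal = ((6−4)/6)² = 0.111

Forward pass:
ES_Vendor contracts = 0; EF_Vendor contracts = 8
ES_Permits = 8; EF_Permits = 8+11 = 19
ES_Catering order = 8; EF_Catering order = 8+12 = 20
ES_AV setup = max(EF_Permits=19, EF_Catering order=20) = 20; EF_AV setup = 20+8 = 28
ES_Stage build = 19; EF_Stage build = 19+15 = 34
ES_Marketing push = 8; EF_Marketing push = 8+10 = 18
ES_Ticketing = 20; EF_Ticketing = 20+8 = 28
ES_Staff briefing = 8; EF_Staff briefing = 8+10 = 18
ES_Rehearsal = max(EF_Catering order=20, EF_AV setup=28, EF_Stage build=34, EF_Marketing push=18, EF_Ticketing=28, EF_Staff briefing=18) = 34; EF_Rehearsal = 34+5 = 39
Expected project duration μ = 39 days. Critical path: Vendor contracts → Permits → Stage build → Rehearsal.

Variance along critical path = 7.111 + 0.111 + 7.111 + 0.111 = 14.444; σ = 3.801 days.
D = μ + z·σ = 39 + 0.842·3.801 = 42.2 days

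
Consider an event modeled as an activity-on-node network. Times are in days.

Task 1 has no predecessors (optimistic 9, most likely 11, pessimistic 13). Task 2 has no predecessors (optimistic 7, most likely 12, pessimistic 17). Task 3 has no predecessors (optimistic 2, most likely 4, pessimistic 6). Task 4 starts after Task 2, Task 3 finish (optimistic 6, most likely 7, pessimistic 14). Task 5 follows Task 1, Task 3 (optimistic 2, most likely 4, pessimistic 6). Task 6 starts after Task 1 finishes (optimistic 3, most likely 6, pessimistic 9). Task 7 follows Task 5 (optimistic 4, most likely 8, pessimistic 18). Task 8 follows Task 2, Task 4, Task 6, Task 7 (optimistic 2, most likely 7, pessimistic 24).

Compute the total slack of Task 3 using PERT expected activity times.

te_Task 1 = (9 + 4·11 + 13)/6 = 66/6 = 11
te_Task 2 = (7 + 4·12 + 17)/6 = 72/6 = 12
te_Task 3 = (2 + 4·4 + 6)/6 = 24/6 = 4
te_Task 4 = (6 + 4·7 + 14)/6 = 48/6 = 8
te_Task 5 = (2 + 4·4 + 6)/6 = 24/6 = 4
te_Task 6 = (3 + 4·6 + 9)/6 = 36/6 = 6
te_Task 7 = (4 + 4·8 + 18)/6 = 54/6 = 9
te_Task 8 = (2 + 4·7 + 24)/6 = 54/6 = 9

Forward pass:
ES_Task 1 = 0; EF_Task 1 = 11
ES_Task 2 = 0; EF_Task 2 = 12
ES_Task 3 = 0; EF_Task 3 = 4
ES_Task 4 = max(EF_Task 2=12, EF_Task 3=4) = 12; EF_Task 4 = 12+8 = 20
ES_Task 5 = max(EF_Task 1=11, EF_Task 3=4) = 11; EF_Task 5 = 11+4 = 15
ES_Task 6 = 11; EF_Task 6 = 11+6 = 17
ES_Task 7 = 15; EF_Task 7 = 15+9 = 24
ES_Task 8 = max(EF_Task 2=12, EF_Task 4=20, EF_Task 6=17, EF_Task 7=24) = 24; EF_Task 8 = 24+9 = 33
Expected project duration μ = 33 days. Critical path: Task 1 → Task 5 → Task 7 → Task 8.

Backward pass:
LF_Task 8 = 33; LS_Task 8 = 33−9 = 24
LF_Task 7 = LS_Task 8 = 24; LS_Task 7 = 24−9 = 15
LF_Task 6 = LS_Task 8 = 24; LS_Task 6 = 24−6 = 18
LF_Task 5 = LS_Task 7 = 15; LS_Task 5 = 15−4 = 11
LF_Task 4 = LS_Task 8 = 24; LS_Task 4 = 24−8 = 16
LF_Task 3 = min(LS_Task 4=16, LS_Task 5=11) = 11; LS_Task 3 = 11−4 = 7
LF_Task 2 = min(LS_Task 4=16, LS_Task 8=24) = 16; LS_Task 2 = 16−12 = 4
LF_Task 1 = min(LS_Task 5=11, LS_Task 6=18) = 11; LS_Task 1 = 11−11 = 0
Slack_Task 3 = LS_Task 3 − ES_Task 3 = 7 − 0 = 7

7 days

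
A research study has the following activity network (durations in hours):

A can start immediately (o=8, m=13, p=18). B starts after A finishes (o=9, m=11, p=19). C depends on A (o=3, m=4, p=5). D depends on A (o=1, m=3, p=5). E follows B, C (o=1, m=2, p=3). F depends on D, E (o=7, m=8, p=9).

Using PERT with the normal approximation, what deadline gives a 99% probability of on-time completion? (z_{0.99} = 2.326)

40.6 hours

te_A = (8 + 4·13 + 18)/6 = 78/6 = 13; σ²_A = ((18−8)/6)² = 2.778
te_B = (9 + 4·11 + 19)/6 = 72/6 = 12; σ²_B = ((19−9)/6)² = 2.778
te_C = (3 + 4·4 + 5)/6 = 24/6 = 4; σ²_C = ((5−3)/6)² = 0.111
te_D = (1 + 4·3 + 5)/6 = 18/6 = 3; σ²_D = ((5−1)/6)² = 0.444
te_E = (1 + 4·2 + 3)/6 = 12/6 = 2; σ²_E = ((3−1)/6)² = 0.111
te_F = (7 + 4·8 + 9)/6 = 48/6 = 8; σ²_F = ((9−7)/6)² = 0.111

Forward pass:
ES_A = 0; EF_A = 13
ES_B = 13; EF_B = 13+12 = 25
ES_C = 13; EF_C = 13+4 = 17
ES_D = 13; EF_D = 13+3 = 16
ES_E = max(EF_B=25, EF_C=17) = 25; EF_E = 25+2 = 27
ES_F = max(EF_D=16, EF_E=27) = 27; EF_F = 27+8 = 35
Expected project duration μ = 35 hours. Critical path: A → B → E → F.

Variance along critical path = 2.778 + 2.778 + 0.111 + 0.111 = 5.778; σ = 2.404 hours.
D = μ + z·σ = 35 + 2.326·2.404 = 40.6 hours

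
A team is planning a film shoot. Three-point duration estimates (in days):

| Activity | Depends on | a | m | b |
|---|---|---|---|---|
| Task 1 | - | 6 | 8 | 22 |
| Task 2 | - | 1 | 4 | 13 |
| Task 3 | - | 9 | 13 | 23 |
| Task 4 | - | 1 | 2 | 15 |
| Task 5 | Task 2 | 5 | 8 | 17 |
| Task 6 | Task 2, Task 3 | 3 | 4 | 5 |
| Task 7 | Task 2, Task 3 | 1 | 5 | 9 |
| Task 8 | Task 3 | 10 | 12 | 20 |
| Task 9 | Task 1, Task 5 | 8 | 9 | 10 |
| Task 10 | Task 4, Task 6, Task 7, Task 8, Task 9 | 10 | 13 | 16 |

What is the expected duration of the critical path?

te_Task 1 = (6 + 4·8 + 22)/6 = 60/6 = 10
te_Task 2 = (1 + 4·4 + 13)/6 = 30/6 = 5
te_Task 3 = (9 + 4·13 + 23)/6 = 84/6 = 14
te_Task 4 = (1 + 4·2 + 15)/6 = 24/6 = 4
te_Task 5 = (5 + 4·8 + 17)/6 = 54/6 = 9
te_Task 6 = (3 + 4·4 + 5)/6 = 24/6 = 4
te_Task 7 = (1 + 4·5 + 9)/6 = 30/6 = 5
te_Task 8 = (10 + 4·12 + 20)/6 = 78/6 = 13
te_Task 9 = (8 + 4·9 + 10)/6 = 54/6 = 9
te_Task 10 = (10 + 4·13 + 16)/6 = 78/6 = 13

Forward pass:
ES_Task 1 = 0; EF_Task 1 = 10
ES_Task 2 = 0; EF_Task 2 = 5
ES_Task 3 = 0; EF_Task 3 = 14
ES_Task 4 = 0; EF_Task 4 = 4
ES_Task 5 = 5; EF_Task 5 = 5+9 = 14
ES_Task 6 = max(EF_Task 2=5, EF_Task 3=14) = 14; EF_Task 6 = 14+4 = 18
ES_Task 7 = max(EF_Task 2=5, EF_Task 3=14) = 14; EF_Task 7 = 14+5 = 19
ES_Task 8 = 14; EF_Task 8 = 14+13 = 27
ES_Task 9 = max(EF_Task 1=10, EF_Task 5=14) = 14; EF_Task 9 = 14+9 = 23
ES_Task 10 = max(EF_Task 4=4, EF_Task 6=18, EF_Task 7=19, EF_Task 8=27, EF_Task 9=23) = 27; EF_Task 10 = 27+13 = 40
Expected project duration μ = 40 days. Critical path: Task 3 → Task 8 → Task 10.

40 days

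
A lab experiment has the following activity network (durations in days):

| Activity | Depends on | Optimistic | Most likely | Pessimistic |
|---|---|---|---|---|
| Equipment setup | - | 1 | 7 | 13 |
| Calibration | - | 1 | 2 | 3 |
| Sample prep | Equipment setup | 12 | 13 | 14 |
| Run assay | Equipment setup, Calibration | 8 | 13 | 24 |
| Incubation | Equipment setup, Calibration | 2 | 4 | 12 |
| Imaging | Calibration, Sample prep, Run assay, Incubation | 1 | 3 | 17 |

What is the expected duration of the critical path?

26 days

te_Equipment setup = (1 + 4·7 + 13)/6 = 42/6 = 7
te_Calibration = (1 + 4·2 + 3)/6 = 12/6 = 2
te_Sample prep = (12 + 4·13 + 14)/6 = 78/6 = 13
te_Run assay = (8 + 4·13 + 24)/6 = 84/6 = 14
te_Incubation = (2 + 4·4 + 12)/6 = 30/6 = 5
te_Imaging = (1 + 4·3 + 17)/6 = 30/6 = 5

Forward pass:
ES_Equipment setup = 0; EF_Equipment setup = 7
ES_Calibration = 0; EF_Calibration = 2
ES_Sample prep = 7; EF_Sample prep = 7+13 = 20
ES_Run assay = max(EF_Equipment setup=7, EF_Calibration=2) = 7; EF_Run assay = 7+14 = 21
ES_Incubation = max(EF_Equipment setup=7, EF_Calibration=2) = 7; EF_Incubation = 7+5 = 12
ES_Imaging = max(EF_Calibration=2, EF_Sample prep=20, EF_Run assay=21, EF_Incubation=12) = 21; EF_Imaging = 21+5 = 26
Expected project duration μ = 26 days. Critical path: Equipment setup → Run assay → Imaging.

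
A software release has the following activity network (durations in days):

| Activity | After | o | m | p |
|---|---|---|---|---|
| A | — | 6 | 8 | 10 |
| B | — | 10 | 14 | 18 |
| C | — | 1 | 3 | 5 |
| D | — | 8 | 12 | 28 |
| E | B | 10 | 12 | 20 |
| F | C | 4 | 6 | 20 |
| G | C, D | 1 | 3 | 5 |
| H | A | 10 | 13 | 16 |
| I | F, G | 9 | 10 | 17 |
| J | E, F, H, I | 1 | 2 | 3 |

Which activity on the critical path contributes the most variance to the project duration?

D

te_A = (6 + 4·8 + 10)/6 = 48/6 = 8; σ²_A = ((10−6)/6)² = 0.444
te_B = (10 + 4·14 + 18)/6 = 84/6 = 14; σ²_B = ((18−10)/6)² = 1.778
te_C = (1 + 4·3 + 5)/6 = 18/6 = 3; σ²_C = ((5−1)/6)² = 0.444
te_D = (8 + 4·12 + 28)/6 = 84/6 = 14; σ²_D = ((28−8)/6)² = 11.111
te_E = (10 + 4·12 + 20)/6 = 78/6 = 13; σ²_E = ((20−10)/6)² = 2.778
te_F = (4 + 4·6 + 20)/6 = 48/6 = 8; σ²_F = ((20−4)/6)² = 7.111
te_G = (1 + 4·3 + 5)/6 = 18/6 = 3; σ²_G = ((5−1)/6)² = 0.444
te_H = (10 + 4·13 + 16)/6 = 78/6 = 13; σ²_H = ((16−10)/6)² = 1.000
te_I = (9 + 4·10 + 17)/6 = 66/6 = 11; σ²_I = ((17−9)/6)² = 1.778
te_J = (1 + 4·2 + 3)/6 = 12/6 = 2; σ²_J = ((3−1)/6)² = 0.111

Forward pass:
ES_A = 0; EF_A = 8
ES_B = 0; EF_B = 14
ES_C = 0; EF_C = 3
ES_D = 0; EF_D = 14
ES_E = 14; EF_E = 14+13 = 27
ES_F = 3; EF_F = 3+8 = 11
ES_G = max(EF_C=3, EF_D=14) = 14; EF_G = 14+3 = 17
ES_H = 8; EF_H = 8+13 = 21
ES_I = max(EF_F=11, EF_G=17) = 17; EF_I = 17+11 = 28
ES_J = max(EF_E=27, EF_F=11, EF_H=21, EF_I=28) = 28; EF_J = 28+2 = 30
Expected project duration μ = 30 days. Critical path: D → G → I → J.

Variances on critical path: σ²_D=11.111, σ²_G=0.444, σ²_I=1.778, σ²_J=0.111.
Largest is σ²_D = 11.111.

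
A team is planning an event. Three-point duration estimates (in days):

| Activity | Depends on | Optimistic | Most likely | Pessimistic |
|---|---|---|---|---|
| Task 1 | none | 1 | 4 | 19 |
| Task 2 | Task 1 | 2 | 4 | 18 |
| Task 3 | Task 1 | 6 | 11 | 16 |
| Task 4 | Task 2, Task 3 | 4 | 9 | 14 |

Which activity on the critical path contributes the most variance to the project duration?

te_Task 1 = (1 + 4·4 + 19)/6 = 36/6 = 6; σ²_Task 1 = ((19−1)/6)² = 9.000
te_Task 2 = (2 + 4·4 + 18)/6 = 36/6 = 6; σ²_Task 2 = ((18−2)/6)² = 7.111
te_Task 3 = (6 + 4·11 + 16)/6 = 66/6 = 11; σ²_Task 3 = ((16−6)/6)² = 2.778
te_Task 4 = (4 + 4·9 + 14)/6 = 54/6 = 9; σ²_Task 4 = ((14−4)/6)² = 2.778

Forward pass:
ES_Task 1 = 0; EF_Task 1 = 6
ES_Task 2 = 6; EF_Task 2 = 6+6 = 12
ES_Task 3 = 6; EF_Task 3 = 6+11 = 17
ES_Task 4 = max(EF_Task 2=12, EF_Task 3=17) = 17; EF_Task 4 = 17+9 = 26
Expected project duration μ = 26 days. Critical path: Task 1 → Task 3 → Task 4.

Variances on critical path: σ²_Task 1=9.000, σ²_Task 3=2.778, σ²_Task 4=2.778.
Largest is σ²_Task 1 = 9.000.

Task 1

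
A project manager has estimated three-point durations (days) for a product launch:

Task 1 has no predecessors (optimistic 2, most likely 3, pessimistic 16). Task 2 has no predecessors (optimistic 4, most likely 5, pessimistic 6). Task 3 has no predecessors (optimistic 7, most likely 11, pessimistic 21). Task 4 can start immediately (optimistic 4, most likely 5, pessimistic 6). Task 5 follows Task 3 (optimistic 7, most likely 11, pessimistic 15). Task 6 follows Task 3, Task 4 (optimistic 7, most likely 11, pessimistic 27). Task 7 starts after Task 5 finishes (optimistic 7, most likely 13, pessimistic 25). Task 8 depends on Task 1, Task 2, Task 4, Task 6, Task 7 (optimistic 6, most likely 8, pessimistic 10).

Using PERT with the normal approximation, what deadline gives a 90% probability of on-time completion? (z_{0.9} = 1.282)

50.2 days

te_Task 1 = (2 + 4·3 + 16)/6 = 30/6 = 5; σ²_Task 1 = ((16−2)/6)² = 5.444
te_Task 2 = (4 + 4·5 + 6)/6 = 30/6 = 5; σ²_Task 2 = ((6−4)/6)² = 0.111
te_Task 3 = (7 + 4·11 + 21)/6 = 72/6 = 12; σ²_Task 3 = ((21−7)/6)² = 5.444
te_Task 4 = (4 + 4·5 + 6)/6 = 30/6 = 5; σ²_Task 4 = ((6−4)/6)² = 0.111
te_Task 5 = (7 + 4·11 + 15)/6 = 66/6 = 11; σ²_Task 5 = ((15−7)/6)² = 1.778
te_Task 6 = (7 + 4·11 + 27)/6 = 78/6 = 13; σ²_Task 6 = ((27−7)/6)² = 11.111
te_Task 7 = (7 + 4·13 + 25)/6 = 84/6 = 14; σ²_Task 7 = ((25−7)/6)² = 9.000
te_Task 8 = (6 + 4·8 + 10)/6 = 48/6 = 8; σ²_Task 8 = ((10−6)/6)² = 0.444

Forward pass:
ES_Task 1 = 0; EF_Task 1 = 5
ES_Task 2 = 0; EF_Task 2 = 5
ES_Task 3 = 0; EF_Task 3 = 12
ES_Task 4 = 0; EF_Task 4 = 5
ES_Task 5 = 12; EF_Task 5 = 12+11 = 23
ES_Task 6 = max(EF_Task 3=12, EF_Task 4=5) = 12; EF_Task 6 = 12+13 = 25
ES_Task 7 = 23; EF_Task 7 = 23+14 = 37
ES_Task 8 = max(EF_Task 1=5, EF_Task 2=5, EF_Task 4=5, EF_Task 6=25, EF_Task 7=37) = 37; EF_Task 8 = 37+8 = 45
Expected project duration μ = 45 days. Critical path: Task 3 → Task 5 → Task 7 → Task 8.

Variance along critical path = 5.444 + 1.778 + 9.000 + 0.444 = 16.667; σ = 4.082 days.
D = μ + z·σ = 45 + 1.282·4.082 = 50.2 days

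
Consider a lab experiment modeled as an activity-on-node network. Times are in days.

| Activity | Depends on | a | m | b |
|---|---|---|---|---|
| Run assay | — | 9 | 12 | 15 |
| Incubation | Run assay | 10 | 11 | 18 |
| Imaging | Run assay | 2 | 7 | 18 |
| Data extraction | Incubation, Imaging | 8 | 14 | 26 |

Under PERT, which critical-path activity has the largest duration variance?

te_Run assay = (9 + 4·12 + 15)/6 = 72/6 = 12; σ²_Run assay = ((15−9)/6)² = 1.000
te_Incubation = (10 + 4·11 + 18)/6 = 72/6 = 12; σ²_Incubation = ((18−10)/6)² = 1.778
te_Imaging = (2 + 4·7 + 18)/6 = 48/6 = 8; σ²_Imaging = ((18−2)/6)² = 7.111
te_Data extraction = (8 + 4·14 + 26)/6 = 90/6 = 15; σ²_Data extraction = ((26−8)/6)² = 9.000

Forward pass:
ES_Run assay = 0; EF_Run assay = 12
ES_Incubation = 12; EF_Incubation = 12+12 = 24
ES_Imaging = 12; EF_Imaging = 12+8 = 20
ES_Data extraction = max(EF_Incubation=24, EF_Imaging=20) = 24; EF_Data extraction = 24+15 = 39
Expected project duration μ = 39 days. Critical path: Run assay → Incubation → Data extraction.

Variances on critical path: σ²_Run assay=1.000, σ²_Incubation=1.778, σ²_Data extraction=9.000.
Largest is σ²_Data extraction = 9.000.

Data extraction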